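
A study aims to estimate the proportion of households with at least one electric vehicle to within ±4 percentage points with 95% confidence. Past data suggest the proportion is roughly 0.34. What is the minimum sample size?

539

For a proportion with margin E = 0.04 at 95% confidence, z = 1.960.
n = p̂(1−p̂)(z/E)² = 0.34 × 0.66 × (1.960/0.04)² = 538.78
Round up: n = 539.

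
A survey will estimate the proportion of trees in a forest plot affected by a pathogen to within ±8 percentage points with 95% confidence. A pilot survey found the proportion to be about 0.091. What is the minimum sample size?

n = 50

For a proportion with margin E = 0.08 at 95% confidence, z = 1.960.
n = p̂(1−p̂)(z/E)² = 0.091 × 0.909 × (1.960/0.08)² = 49.65
Round up: n = 50.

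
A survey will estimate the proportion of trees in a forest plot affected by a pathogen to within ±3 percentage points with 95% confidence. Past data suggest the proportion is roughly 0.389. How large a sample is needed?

1015

For a proportion with margin E = 0.03 at 95% confidence, z = 1.960.
n = p̂(1−p̂)(z/E)² = 0.389 × 0.611 × (1.960/0.03)² = 1014.52
Round up: n = 1015.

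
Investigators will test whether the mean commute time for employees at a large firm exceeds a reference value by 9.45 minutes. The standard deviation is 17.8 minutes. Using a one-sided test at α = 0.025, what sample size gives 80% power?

28

For a one-sample z-test, n = ((z_α + z_β)·σ/δ)².
z_α = 1.960 (one-sided α = 0.025); z_β = 0.842 (power 80% → β = 0.2).
n = (2.802 × 17.8 / 9.45)² = 27.86
Round up: n = 28.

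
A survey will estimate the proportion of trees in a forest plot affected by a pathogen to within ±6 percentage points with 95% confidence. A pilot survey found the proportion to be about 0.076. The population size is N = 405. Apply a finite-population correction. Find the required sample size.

For a proportion with margin E = 0.06 at 95% confidence, z = 1.960.
n = p̂(1−p̂)(z/E)² = 0.076 × 0.924 × (1.960/0.06)² = 74.94 — call this n₀.
Finite-population correction with N = 405: n = n₀ / (1 + (n₀−1)/N) = 74.94 / 1.183 = 63.35
Round up: n = 64.

n = 64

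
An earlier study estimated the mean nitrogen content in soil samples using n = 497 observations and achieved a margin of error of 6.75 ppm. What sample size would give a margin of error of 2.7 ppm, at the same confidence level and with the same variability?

n = 3107

Margin of error scales as 1/√n, so n₂ = n₁·(E₁/E₂)².
n₂ = 497 × (6.75/2.7)² = 497 × 6.25 = 3106.25
Round up: n₂ = 3107.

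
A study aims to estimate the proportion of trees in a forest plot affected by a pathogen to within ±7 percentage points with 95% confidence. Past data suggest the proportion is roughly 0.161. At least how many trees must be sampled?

For a proportion with margin E = 0.07 at 95% confidence, z = 1.960.
n = p̂(1−p̂)(z/E)² = 0.161 × 0.839 × (1.960/0.07)² = 105.90
Round up: n = 106.

106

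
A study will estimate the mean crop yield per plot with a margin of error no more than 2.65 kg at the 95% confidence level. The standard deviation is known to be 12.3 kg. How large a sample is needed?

For a mean, the margin of error is E = z·σ/√n, so n = (zσ/E)².
At 95% confidence, z = 1.960.
n = (1.960 × 12.3 / 2.65)² = 82.76
Round up: n = 83.

83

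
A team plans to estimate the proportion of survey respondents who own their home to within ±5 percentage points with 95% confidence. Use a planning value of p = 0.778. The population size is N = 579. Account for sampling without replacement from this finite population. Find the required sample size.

183

For a proportion with margin E = 0.05 at 95% confidence, z = 1.960.
n = p̂(1−p̂)(z/E)² = 0.778 × 0.222 × (1.960/0.05)² = 265.40 — call this n₀.
Finite-population correction with N = 579: n = n₀ / (1 + (n₀−1)/N) = 265.40 / 1.457 = 182.16
Round up: n = 183.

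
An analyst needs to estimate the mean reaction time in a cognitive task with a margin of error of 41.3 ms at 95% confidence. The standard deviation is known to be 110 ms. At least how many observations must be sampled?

For a mean, the margin of error is E = z·σ/√n, so n = (zσ/E)².
At 95% confidence, z = 1.960.
n = (1.960 × 110 / 41.3)² = 27.25
Round up: n = 28.

28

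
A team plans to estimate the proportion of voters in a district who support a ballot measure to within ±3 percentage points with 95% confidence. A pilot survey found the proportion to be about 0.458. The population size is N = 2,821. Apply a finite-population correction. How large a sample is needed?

For a proportion with margin E = 0.03 at 95% confidence, z = 1.960.
n = p̂(1−p̂)(z/E)² = 0.458 × 0.542 × (1.960/0.03)² = 1059.58 — call this n₀.
Finite-population correction with N = 2,821: n = n₀ / (1 + (n₀−1)/N) = 1059.58 / 1.375 = 770.60
Round up: n = 771.

771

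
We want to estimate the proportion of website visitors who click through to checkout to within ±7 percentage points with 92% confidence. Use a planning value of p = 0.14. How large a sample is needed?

76

For a proportion with margin E = 0.07 at 92% confidence, z = 1.751.
n = p̂(1−p̂)(z/E)² = 0.14 × 0.86 × (1.751/0.07)² = 75.34
Round up: n = 76.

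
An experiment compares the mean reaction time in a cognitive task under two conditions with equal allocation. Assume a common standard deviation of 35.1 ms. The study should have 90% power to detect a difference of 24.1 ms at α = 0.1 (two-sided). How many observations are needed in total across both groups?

74 total

For two equal groups, n per group = 2·((z_{α/2} + z_β)·σ/δ)².
z_{α/2} = 1.645; z_β = 1.282 (power 90%).
n = 2 × (2.927 × 35.1 / 24.1)² = 2 × 18.17 = 36.34
Round up: n = 37 per group.
Total across both groups: 2 × 37 = 74.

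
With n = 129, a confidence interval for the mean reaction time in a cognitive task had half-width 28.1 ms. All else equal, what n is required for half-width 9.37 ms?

Margin of error scales as 1/√n, so n₂ = n₁·(E₁/E₂)².
n₂ = 129 × (28.1/9.37)² = 129 × 8.994 = 1160.23
Round up: n₂ = 1161.

n = 1161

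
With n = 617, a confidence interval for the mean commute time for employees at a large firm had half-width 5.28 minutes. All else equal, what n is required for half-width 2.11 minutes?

3864

Margin of error scales as 1/√n, so n₂ = n₁·(E₁/E₂)².
n₂ = 617 × (5.28/2.11)² = 617 × 6.262 = 3863.65
Round up: n₂ = 3864.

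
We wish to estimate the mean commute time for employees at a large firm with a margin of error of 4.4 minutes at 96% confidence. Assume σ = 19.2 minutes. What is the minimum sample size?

n = 81

For a mean, the margin of error is E = z·σ/√n, so n = (zσ/E)².
At 96% confidence, z = 2.054.
n = (2.054 × 19.2 / 4.4)² = 80.33
Round up: n = 81.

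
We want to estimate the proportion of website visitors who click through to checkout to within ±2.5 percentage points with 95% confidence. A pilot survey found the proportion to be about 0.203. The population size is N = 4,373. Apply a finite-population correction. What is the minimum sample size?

811

For a proportion with margin E = 0.025 at 95% confidence, z = 1.960.
n = p̂(1−p̂)(z/E)² = 0.203 × 0.797 × (1.960/0.025)² = 994.46 — call this n₀.
Finite-population correction with N = 4,373: n = n₀ / (1 + (n₀−1)/N) = 994.46 / 1.227 = 810.48
Round up: n = 811.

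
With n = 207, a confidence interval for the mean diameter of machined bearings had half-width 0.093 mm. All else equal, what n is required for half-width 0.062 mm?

Margin of error scales as 1/√n, so n₂ = n₁·(E₁/E₂)².
n₂ = 207 × (0.093/0.062)² = 207 × 2.25 = 465.75
Round up: n₂ = 466.

466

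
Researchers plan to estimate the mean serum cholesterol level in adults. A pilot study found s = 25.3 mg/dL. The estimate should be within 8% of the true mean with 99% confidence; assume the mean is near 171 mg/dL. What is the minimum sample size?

For a mean, the margin of error is E = z·σ/√n, so n = (zσ/E)².
At 99% confidence, z = 2.576.
E = 8% of 171 = 13.68 mg/dL.
n = (2.576 × 25.3 / 13.68)² = 22.70
Round up: n = 23.

23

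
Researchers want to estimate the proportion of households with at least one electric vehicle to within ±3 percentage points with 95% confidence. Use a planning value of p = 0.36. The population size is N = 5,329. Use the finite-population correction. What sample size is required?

For a proportion with margin E = 0.03 at 95% confidence, z = 1.960.
n = p̂(1−p̂)(z/E)² = 0.36 × 0.64 × (1.960/0.03)² = 983.45 — call this n₀.
Finite-population correction with N = 5,329: n = n₀ / (1 + (n₀−1)/N) = 983.45 / 1.184 = 830.62
Round up: n = 831.

831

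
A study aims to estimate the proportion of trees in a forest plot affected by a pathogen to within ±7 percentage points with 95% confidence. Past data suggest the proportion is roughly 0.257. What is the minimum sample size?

For a proportion with margin E = 0.07 at 95% confidence, z = 1.960.
n = p̂(1−p̂)(z/E)² = 0.257 × 0.743 × (1.960/0.07)² = 149.71
Round up: n = 150.

150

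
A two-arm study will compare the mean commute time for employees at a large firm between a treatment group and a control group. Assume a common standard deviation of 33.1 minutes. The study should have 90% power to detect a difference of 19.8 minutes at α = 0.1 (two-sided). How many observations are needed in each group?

48 per group

For two equal groups, n per group = 2·((z_{α/2} + z_β)·σ/δ)².
z_{α/2} = 1.645; z_β = 1.282 (power 90%).
n = 2 × (2.927 × 33.1 / 19.8)² = 2 × 23.94 = 47.88
Round up: n = 48 per group.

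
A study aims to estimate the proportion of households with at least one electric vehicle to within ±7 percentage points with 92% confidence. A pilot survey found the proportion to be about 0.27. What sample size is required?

For a proportion with margin E = 0.07 at 92% confidence, z = 1.751.
n = p̂(1−p̂)(z/E)² = 0.27 × 0.73 × (1.751/0.07)² = 123.33
Round up: n = 124.

124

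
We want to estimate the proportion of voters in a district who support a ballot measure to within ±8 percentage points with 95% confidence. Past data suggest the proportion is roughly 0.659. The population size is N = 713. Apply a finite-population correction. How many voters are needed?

114

For a proportion with margin E = 0.08 at 95% confidence, z = 1.960.
n = p̂(1−p̂)(z/E)² = 0.659 × 0.341 × (1.960/0.08)² = 134.89 — call this n₀.
Finite-population correction with N = 713: n = n₀ / (1 + (n₀−1)/N) = 134.89 / 1.188 = 113.54
Round up: n = 114.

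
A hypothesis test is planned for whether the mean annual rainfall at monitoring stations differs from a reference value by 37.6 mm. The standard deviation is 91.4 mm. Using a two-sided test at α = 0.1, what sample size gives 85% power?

43

For a one-sample z-test, n = ((z_{α/2} + z_β)·σ/δ)².
z_{α/2} = 1.645 (two-sided α = 0.1); z_β = 1.036 (power 85% → β = 0.15).
n = (2.681 × 91.4 / 37.6)² = 42.47
Round up: n = 43.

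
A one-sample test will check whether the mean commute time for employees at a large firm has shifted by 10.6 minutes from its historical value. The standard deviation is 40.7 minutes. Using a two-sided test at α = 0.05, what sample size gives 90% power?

For a one-sample z-test, n = ((z_{α/2} + z_β)·σ/δ)².
z_{α/2} = 1.960 (two-sided α = 0.05); z_β = 1.282 (power 90% → β = 0.1).
n = (3.242 × 40.7 / 10.6)² = 154.95
Round up: n = 155.

155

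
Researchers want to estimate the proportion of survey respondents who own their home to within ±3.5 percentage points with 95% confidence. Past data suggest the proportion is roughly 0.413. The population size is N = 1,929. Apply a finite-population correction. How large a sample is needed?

For a proportion with margin E = 0.035 at 95% confidence, z = 1.960.
n = p̂(1−p̂)(z/E)² = 0.413 × 0.587 × (1.960/0.035)² = 760.26 — call this n₀.
Finite-population correction with N = 1,929: n = n₀ / (1 + (n₀−1)/N) = 760.26 / 1.394 = 545.38
Round up: n = 546.

546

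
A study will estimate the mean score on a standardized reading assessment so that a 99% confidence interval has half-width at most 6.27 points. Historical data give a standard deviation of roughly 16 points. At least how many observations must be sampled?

44

For a mean, the margin of error is E = z·σ/√n, so n = (zσ/E)².
At 99% confidence, z = 2.576.
n = (2.576 × 16 / 6.27)² = 43.21
Round up: n = 44.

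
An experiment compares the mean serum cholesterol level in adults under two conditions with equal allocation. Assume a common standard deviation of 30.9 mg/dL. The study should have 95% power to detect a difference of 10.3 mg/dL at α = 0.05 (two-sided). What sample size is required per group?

For two equal groups, n per group = 2·((z_{α/2} + z_β)·σ/δ)².
z_{α/2} = 1.960; z_β = 1.645 (power 95%).
n = 2 × (3.605 × 30.9 / 10.3)² = 2 × 116.96 = 233.92
Round up: n = 234 per group.

234 per group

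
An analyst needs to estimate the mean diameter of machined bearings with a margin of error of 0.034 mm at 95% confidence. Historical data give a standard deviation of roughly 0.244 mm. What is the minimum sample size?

198

For a mean, the margin of error is E = z·σ/√n, so n = (zσ/E)².
At 95% confidence, z = 1.960.
n = (1.960 × 0.244 / 0.034)² = 197.85
Round up: n = 198.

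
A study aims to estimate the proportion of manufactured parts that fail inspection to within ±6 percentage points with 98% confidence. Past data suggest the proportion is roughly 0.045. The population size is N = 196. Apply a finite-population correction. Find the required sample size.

For a proportion with margin E = 0.06 at 98% confidence, z = 2.326.
n = p̂(1−p̂)(z/E)² = 0.045 × 0.955 × (2.326/0.06)² = 64.59 — call this n₀.
Finite-population correction with N = 196: n = n₀ / (1 + (n₀−1)/N) = 64.59 / 1.324 = 48.78
Round up: n = 49.

49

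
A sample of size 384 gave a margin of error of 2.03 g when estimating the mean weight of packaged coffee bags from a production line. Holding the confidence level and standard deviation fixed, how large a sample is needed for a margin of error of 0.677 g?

3453

Margin of error scales as 1/√n, so n₂ = n₁·(E₁/E₂)².
n₂ = 384 × (2.03/0.677)² = 384 × 8.991 = 3452.54
Round up: n₂ = 3453.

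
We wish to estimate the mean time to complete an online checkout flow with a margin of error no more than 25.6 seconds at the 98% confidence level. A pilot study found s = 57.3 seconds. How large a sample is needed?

For a mean, the margin of error is E = z·σ/√n, so n = (zσ/E)².
At 98% confidence, z = 2.326.
n = (2.326 × 57.3 / 25.6)² = 27.10
Round up: n = 28.

28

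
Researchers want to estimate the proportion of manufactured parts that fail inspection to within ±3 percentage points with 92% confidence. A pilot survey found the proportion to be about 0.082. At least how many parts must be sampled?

For a proportion with margin E = 0.03 at 92% confidence, z = 1.751.
n = p̂(1−p̂)(z/E)² = 0.082 × 0.918 × (1.751/0.03)² = 256.44
Round up: n = 257.

257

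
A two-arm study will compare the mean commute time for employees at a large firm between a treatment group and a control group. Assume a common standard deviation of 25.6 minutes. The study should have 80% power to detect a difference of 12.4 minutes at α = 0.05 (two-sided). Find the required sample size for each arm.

67 per group

For two equal groups, n per group = 2·((z_{α/2} + z_β)·σ/δ)².
z_{α/2} = 1.960; z_β = 0.842 (power 80%).
n = 2 × (2.802 × 25.6 / 12.4)² = 2 × 33.46 = 66.92
Round up: n = 67 per group.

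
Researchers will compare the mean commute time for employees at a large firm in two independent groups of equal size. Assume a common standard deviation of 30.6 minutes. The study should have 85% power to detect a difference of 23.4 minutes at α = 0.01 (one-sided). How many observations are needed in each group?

For two equal groups, n per group = 2·((z_α + z_β)·σ/δ)².
z_α = 2.326; z_β = 1.036 (power 85%).
n = 2 × (3.362 × 30.6 / 23.4)² = 2 × 19.33 = 38.66
Round up: n = 39 per group.

39 per group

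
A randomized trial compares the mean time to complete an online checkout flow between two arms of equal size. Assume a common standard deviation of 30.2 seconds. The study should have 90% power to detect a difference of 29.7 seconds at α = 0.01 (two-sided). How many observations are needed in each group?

31 per group

For two equal groups, n per group = 2·((z_{α/2} + z_β)·σ/δ)².
z_{α/2} = 2.576; z_β = 1.282 (power 90%).
n = 2 × (3.858 × 30.2 / 29.7)² = 2 × 15.39 = 30.78
Round up: n = 31 per group.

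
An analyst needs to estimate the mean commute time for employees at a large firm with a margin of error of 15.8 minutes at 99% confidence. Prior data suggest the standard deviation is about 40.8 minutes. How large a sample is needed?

For a mean, the margin of error is E = z·σ/√n, so n = (zσ/E)².
At 99% confidence, z = 2.576.
n = (2.576 × 40.8 / 15.8)² = 44.25
Round up: n = 45.

45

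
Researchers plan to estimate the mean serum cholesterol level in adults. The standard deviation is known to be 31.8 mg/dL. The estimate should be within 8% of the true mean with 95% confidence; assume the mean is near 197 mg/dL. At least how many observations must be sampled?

n = 16

For a mean, the margin of error is E = z·σ/√n, so n = (zσ/E)².
At 95% confidence, z = 1.960.
E = 8% of 197 = 15.76 mg/dL.
n = (1.960 × 31.8 / 15.76)² = 15.64
Round up: n = 16.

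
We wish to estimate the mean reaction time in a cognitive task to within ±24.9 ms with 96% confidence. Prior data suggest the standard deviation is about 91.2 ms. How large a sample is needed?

n = 57

For a mean, the margin of error is E = z·σ/√n, so n = (zσ/E)².
At 96% confidence, z = 2.054.
n = (2.054 × 91.2 / 24.9)² = 56.60
Round up: n = 57.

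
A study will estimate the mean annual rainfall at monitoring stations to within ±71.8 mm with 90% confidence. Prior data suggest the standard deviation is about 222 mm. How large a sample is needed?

For a mean, the margin of error is E = z·σ/√n, so n = (zσ/E)².
At 90% confidence, z = 1.645.
n = (1.645 × 222 / 71.8)² = 25.87
Round up: n = 26.

n = 26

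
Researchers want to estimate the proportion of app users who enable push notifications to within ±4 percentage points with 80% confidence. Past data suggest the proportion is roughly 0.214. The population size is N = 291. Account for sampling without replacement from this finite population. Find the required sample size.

n = 109

For a proportion with margin E = 0.04 at 80% confidence, z = 1.282.
n = p̂(1−p̂)(z/E)² = 0.214 × 0.786 × (1.282/0.04)² = 172.78 — call this n₀.
Finite-population correction with N = 291: n = n₀ / (1 + (n₀−1)/N) = 172.78 / 1.59 = 108.67
Round up: n = 109.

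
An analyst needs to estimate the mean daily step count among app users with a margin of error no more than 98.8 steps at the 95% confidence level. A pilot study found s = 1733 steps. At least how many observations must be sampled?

n = 1182

For a mean, the margin of error is E = z·σ/√n, so n = (zσ/E)².
At 95% confidence, z = 1.960.
n = (1.960 × 1733 / 98.8)² = 1181.94
Round up: n = 1182.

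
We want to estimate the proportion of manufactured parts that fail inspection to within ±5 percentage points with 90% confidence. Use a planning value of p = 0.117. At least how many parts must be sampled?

For a proportion with margin E = 0.05 at 90% confidence, z = 1.645.
n = p̂(1−p̂)(z/E)² = 0.117 × 0.883 × (1.645/0.05)² = 111.82
Round up: n = 112.

112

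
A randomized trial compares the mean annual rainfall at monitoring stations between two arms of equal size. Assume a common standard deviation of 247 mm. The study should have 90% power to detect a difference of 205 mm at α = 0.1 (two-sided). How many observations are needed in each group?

For two equal groups, n per group = 2·((z_{α/2} + z_β)·σ/δ)².
z_{α/2} = 1.645; z_β = 1.282 (power 90%).
n = 2 × (2.927 × 247 / 205)² = 2 × 12.44 = 24.88
Round up: n = 25 per group.

25 per group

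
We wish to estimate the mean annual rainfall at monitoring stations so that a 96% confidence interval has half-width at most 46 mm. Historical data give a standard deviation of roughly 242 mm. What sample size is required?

n = 117

For a mean, the margin of error is E = z·σ/√n, so n = (zσ/E)².
At 96% confidence, z = 2.054.
n = (2.054 × 242 / 46)² = 116.77
Round up: n = 117.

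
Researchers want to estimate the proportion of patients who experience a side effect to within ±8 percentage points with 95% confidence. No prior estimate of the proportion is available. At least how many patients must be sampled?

151

For a proportion with margin E = 0.08 at 95% confidence, z = 1.960.
With no prior estimate, use p = 0.5, which maximizes p(1−p) at 0.25.
n = 0.25 × (z/E)² = 0.25 × (1.960/0.08)² = 150.06
Round up: n = 151.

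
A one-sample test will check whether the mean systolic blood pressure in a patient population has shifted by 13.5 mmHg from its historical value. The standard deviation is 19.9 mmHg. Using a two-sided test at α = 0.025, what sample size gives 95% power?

33

For a one-sample z-test, n = ((z_{α/2} + z_β)·σ/δ)².
z_{α/2} = 2.241 (two-sided α = 0.025); z_β = 1.645 (power 95% → β = 0.05).
n = (3.886 × 19.9 / 13.5)² = 32.81
Round up: n = 33.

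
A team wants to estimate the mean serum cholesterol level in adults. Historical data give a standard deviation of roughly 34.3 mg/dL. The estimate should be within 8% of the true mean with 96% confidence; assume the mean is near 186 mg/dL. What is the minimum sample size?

23

For a mean, the margin of error is E = z·σ/√n, so n = (zσ/E)².
At 96% confidence, z = 2.054.
E = 8% of 186 = 14.88 mg/dL.
n = (2.054 × 34.3 / 14.88)² = 22.42
Round up: n = 23.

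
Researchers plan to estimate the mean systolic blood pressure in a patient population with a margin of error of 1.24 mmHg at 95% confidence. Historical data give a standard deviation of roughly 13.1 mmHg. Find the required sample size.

For a mean, the margin of error is E = z·σ/√n, so n = (zσ/E)².
At 95% confidence, z = 1.960.
n = (1.960 × 13.1 / 1.24)² = 428.76
Round up: n = 429.

429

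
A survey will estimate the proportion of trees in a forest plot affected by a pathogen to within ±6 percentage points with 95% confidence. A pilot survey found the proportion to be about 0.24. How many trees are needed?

For a proportion with margin E = 0.06 at 95% confidence, z = 1.960.
n = p̂(1−p̂)(z/E)² = 0.24 × 0.76 × (1.960/0.06)² = 194.64
Round up: n = 195.

195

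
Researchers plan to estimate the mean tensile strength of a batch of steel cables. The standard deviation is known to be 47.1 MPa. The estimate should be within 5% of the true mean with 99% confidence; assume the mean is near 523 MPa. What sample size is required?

22

For a mean, the margin of error is E = z·σ/√n, so n = (zσ/E)².
At 99% confidence, z = 2.576.
E = 5% of 523 = 26.15 MPa.
n = (2.576 × 47.1 / 26.15)² = 21.53
Round up: n = 22.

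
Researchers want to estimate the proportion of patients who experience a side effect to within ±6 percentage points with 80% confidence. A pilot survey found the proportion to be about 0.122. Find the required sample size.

49

For a proportion with margin E = 0.06 at 80% confidence, z = 1.282.
n = p̂(1−p̂)(z/E)² = 0.122 × 0.878 × (1.282/0.06)² = 48.90
Round up: n = 49.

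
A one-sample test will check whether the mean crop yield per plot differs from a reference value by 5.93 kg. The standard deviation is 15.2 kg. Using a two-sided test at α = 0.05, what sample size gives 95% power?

For a one-sample z-test, n = ((z_{α/2} + z_β)·σ/δ)².
z_{α/2} = 1.960 (two-sided α = 0.05); z_β = 1.645 (power 95% → β = 0.05).
n = (3.605 × 15.2 / 5.93)² = 85.39
Round up: n = 86.

86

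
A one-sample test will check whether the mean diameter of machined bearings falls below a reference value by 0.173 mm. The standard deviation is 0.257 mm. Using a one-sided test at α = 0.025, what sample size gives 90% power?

n = 24

For a one-sample z-test, n = ((z_α + z_β)·σ/δ)².
z_α = 1.960 (one-sided α = 0.025); z_β = 1.282 (power 90% → β = 0.1).
n = (3.242 × 0.257 / 0.173)² = 23.20
Round up: n = 24.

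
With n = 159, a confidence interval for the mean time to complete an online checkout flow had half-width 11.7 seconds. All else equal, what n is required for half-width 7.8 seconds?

n = 358

Margin of error scales as 1/√n, so n₂ = n₁·(E₁/E₂)².
n₂ = 159 × (11.7/7.8)² = 159 × 2.25 = 357.75
Round up: n₂ = 358.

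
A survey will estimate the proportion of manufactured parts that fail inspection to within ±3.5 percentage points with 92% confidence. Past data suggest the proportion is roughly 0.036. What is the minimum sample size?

For a proportion with margin E = 0.035 at 92% confidence, z = 1.751.
n = p̂(1−p̂)(z/E)² = 0.036 × 0.964 × (1.751/0.035)² = 86.86
Round up: n = 87.

87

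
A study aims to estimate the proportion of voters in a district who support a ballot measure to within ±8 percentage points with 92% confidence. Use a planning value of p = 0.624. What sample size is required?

113

For a proportion with margin E = 0.08 at 92% confidence, z = 1.751.
n = p̂(1−p̂)(z/E)² = 0.624 × 0.376 × (1.751/0.08)² = 112.40
Round up: n = 113.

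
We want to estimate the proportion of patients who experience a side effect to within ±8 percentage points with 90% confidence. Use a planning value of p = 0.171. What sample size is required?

For a proportion with margin E = 0.08 at 90% confidence, z = 1.645.
n = p̂(1−p̂)(z/E)² = 0.171 × 0.829 × (1.645/0.08)² = 59.94
Round up: n = 60.

60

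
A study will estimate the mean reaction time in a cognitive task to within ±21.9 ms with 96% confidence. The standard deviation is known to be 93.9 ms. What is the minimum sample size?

78

For a mean, the margin of error is E = z·σ/√n, so n = (zσ/E)².
At 96% confidence, z = 2.054.
n = (2.054 × 93.9 / 21.9)² = 77.56
Round up: n = 78.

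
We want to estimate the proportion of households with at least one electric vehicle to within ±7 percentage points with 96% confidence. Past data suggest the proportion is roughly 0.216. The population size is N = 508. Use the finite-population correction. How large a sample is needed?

114

For a proportion with margin E = 0.07 at 96% confidence, z = 2.054.
n = p̂(1−p̂)(z/E)² = 0.216 × 0.784 × (2.054/0.07)² = 145.81 — call this n₀.
Finite-population correction with N = 508: n = n₀ / (1 + (n₀−1)/N) = 145.81 / 1.285 = 113.47
Round up: n = 114.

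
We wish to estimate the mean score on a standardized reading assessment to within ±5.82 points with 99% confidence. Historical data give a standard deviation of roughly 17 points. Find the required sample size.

n = 57

For a mean, the margin of error is E = z·σ/√n, so n = (zσ/E)².
At 99% confidence, z = 2.576.
n = (2.576 × 17 / 5.82)² = 56.62
Round up: n = 57.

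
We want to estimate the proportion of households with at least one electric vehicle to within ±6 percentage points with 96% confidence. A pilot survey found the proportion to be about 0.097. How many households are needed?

For a proportion with margin E = 0.06 at 96% confidence, z = 2.054.
n = p̂(1−p̂)(z/E)² = 0.097 × 0.903 × (2.054/0.06)² = 102.65
Round up: n = 103.

103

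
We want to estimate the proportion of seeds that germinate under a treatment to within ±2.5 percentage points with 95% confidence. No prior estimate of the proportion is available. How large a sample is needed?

1537

For a proportion with margin E = 0.025 at 95% confidence, z = 1.960.
With no prior estimate, use p = 0.5, which maximizes p(1−p) at 0.25.
n = 0.25 × (z/E)² = 0.25 × (1.960/0.025)² = 1536.64
Round up: n = 1537.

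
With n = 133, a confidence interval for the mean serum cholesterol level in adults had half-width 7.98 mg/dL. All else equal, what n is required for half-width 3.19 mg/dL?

Margin of error scales as 1/√n, so n₂ = n₁·(E₁/E₂)².
n₂ = 133 × (7.98/3.19)² = 133 × 6.258 = 832.31
Round up: n₂ = 833.

833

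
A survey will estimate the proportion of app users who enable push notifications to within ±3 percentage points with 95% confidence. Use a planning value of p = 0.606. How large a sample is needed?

1020

For a proportion with margin E = 0.03 at 95% confidence, z = 1.960.
n = p̂(1−p̂)(z/E)² = 0.606 × 0.394 × (1.960/0.03)² = 1019.15
Round up: n = 1020.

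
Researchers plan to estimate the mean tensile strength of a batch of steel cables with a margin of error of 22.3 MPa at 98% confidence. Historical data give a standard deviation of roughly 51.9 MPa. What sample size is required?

For a mean, the margin of error is E = z·σ/√n, so n = (zσ/E)².
At 98% confidence, z = 2.326.
n = (2.326 × 51.9 / 22.3)² = 29.31
Round up: n = 30.

30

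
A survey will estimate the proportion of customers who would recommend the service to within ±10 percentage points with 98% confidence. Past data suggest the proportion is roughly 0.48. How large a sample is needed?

For a proportion with margin E = 0.1 at 98% confidence, z = 2.326.
n = p̂(1−p̂)(z/E)² = 0.48 × 0.52 × (2.326/0.1)² = 135.04
Round up: n = 136.

136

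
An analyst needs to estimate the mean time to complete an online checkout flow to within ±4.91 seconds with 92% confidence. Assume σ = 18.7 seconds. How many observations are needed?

45

For a mean, the margin of error is E = z·σ/√n, so n = (zσ/E)².
At 92% confidence, z = 1.751.
n = (1.751 × 18.7 / 4.91)² = 44.47
Round up: n = 45.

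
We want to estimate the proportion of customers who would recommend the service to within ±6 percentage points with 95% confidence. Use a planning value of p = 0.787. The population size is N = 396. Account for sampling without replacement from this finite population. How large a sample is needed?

124

For a proportion with margin E = 0.06 at 95% confidence, z = 1.960.
n = p̂(1−p̂)(z/E)² = 0.787 × 0.213 × (1.960/0.06)² = 178.88 — call this n₀.
Finite-population correction with N = 396: n = n₀ / (1 + (n₀−1)/N) = 178.88 / 1.449 = 123.45
Round up: n = 124.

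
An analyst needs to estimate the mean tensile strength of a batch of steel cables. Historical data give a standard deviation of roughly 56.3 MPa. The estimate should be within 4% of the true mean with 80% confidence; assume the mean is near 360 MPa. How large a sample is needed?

For a mean, the margin of error is E = z·σ/√n, so n = (zσ/E)².
At 80% confidence, z = 1.282.
E = 4% of 360 = 14.4 MPa.
n = (1.282 × 56.3 / 14.4)² = 25.12
Round up: n = 26.

n = 26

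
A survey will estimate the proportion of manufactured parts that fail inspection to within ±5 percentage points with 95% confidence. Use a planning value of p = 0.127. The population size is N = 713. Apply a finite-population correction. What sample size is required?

138

For a proportion with margin E = 0.05 at 95% confidence, z = 1.960.
n = p̂(1−p̂)(z/E)² = 0.127 × 0.873 × (1.960/0.05)² = 170.37 — call this n₀.
Finite-population correction with N = 713: n = n₀ / (1 + (n₀−1)/N) = 170.37 / 1.238 = 137.62
Round up: n = 138.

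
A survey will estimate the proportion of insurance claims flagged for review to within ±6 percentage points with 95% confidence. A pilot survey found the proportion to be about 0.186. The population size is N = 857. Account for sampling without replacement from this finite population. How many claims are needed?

137

For a proportion with margin E = 0.06 at 95% confidence, z = 1.960.
n = p̂(1−p̂)(z/E)² = 0.186 × 0.814 × (1.960/0.06)² = 161.56 — call this n₀.
Finite-population correction with N = 857: n = n₀ / (1 + (n₀−1)/N) = 161.56 / 1.187 = 136.11
Round up: n = 137.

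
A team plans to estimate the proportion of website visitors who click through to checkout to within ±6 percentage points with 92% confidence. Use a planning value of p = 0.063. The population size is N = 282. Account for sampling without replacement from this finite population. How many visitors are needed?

43

For a proportion with margin E = 0.06 at 92% confidence, z = 1.751.
n = p̂(1−p̂)(z/E)² = 0.063 × 0.937 × (1.751/0.06)² = 50.27 — call this n₀.
Finite-population correction with N = 282: n = n₀ / (1 + (n₀−1)/N) = 50.27 / 1.175 = 42.78
Round up: n = 43.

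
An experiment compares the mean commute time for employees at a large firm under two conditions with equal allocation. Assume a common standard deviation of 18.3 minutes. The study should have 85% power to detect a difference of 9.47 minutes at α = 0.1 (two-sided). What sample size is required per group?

For two equal groups, n per group = 2·((z_{α/2} + z_β)·σ/δ)².
z_{α/2} = 1.645; z_β = 1.036 (power 85%).
n = 2 × (2.681 × 18.3 / 9.47)² = 2 × 26.84 = 53.68
Round up: n = 54 per group.

54 per group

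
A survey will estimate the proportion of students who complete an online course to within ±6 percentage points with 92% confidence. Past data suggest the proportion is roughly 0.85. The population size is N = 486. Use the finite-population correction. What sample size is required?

For a proportion with margin E = 0.06 at 92% confidence, z = 1.751.
n = p̂(1−p̂)(z/E)² = 0.85 × 0.15 × (1.751/0.06)² = 108.59 — call this n₀.
Finite-population correction with N = 486: n = n₀ / (1 + (n₀−1)/N) = 108.59 / 1.221 = 88.94
Round up: n = 89.

n = 89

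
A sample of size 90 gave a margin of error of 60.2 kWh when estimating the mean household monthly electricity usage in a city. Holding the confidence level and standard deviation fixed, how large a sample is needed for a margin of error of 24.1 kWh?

n = 562

Margin of error scales as 1/√n, so n₂ = n₁·(E₁/E₂)².
n₂ = 90 × (60.2/24.1)² = 90 × 6.24 = 561.60
Round up: n₂ = 562.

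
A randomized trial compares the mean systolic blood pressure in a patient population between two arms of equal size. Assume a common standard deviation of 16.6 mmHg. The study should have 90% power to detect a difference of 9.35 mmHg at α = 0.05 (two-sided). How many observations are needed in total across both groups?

134 total

For two equal groups, n per group = 2·((z_{α/2} + z_β)·σ/δ)².
z_{α/2} = 1.960; z_β = 1.282 (power 90%).
n = 2 × (3.242 × 16.6 / 9.35)² = 2 × 33.13 = 66.26
Round up: n = 67 per group.
Total across both groups: 2 × 67 = 134.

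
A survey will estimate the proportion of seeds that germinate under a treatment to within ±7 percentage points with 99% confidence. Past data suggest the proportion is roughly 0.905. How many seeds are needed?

117

For a proportion with margin E = 0.07 at 99% confidence, z = 2.576.
n = p̂(1−p̂)(z/E)² = 0.905 × 0.095 × (2.576/0.07)² = 116.43
Round up: n = 117.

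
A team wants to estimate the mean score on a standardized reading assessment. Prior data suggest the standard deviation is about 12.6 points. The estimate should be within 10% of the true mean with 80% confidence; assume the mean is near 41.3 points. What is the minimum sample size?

16

For a mean, the margin of error is E = z·σ/√n, so n = (zσ/E)².
At 80% confidence, z = 1.282.
E = 10% of 41.3 = 4.13 points.
n = (1.282 × 12.6 / 4.13)² = 15.30
Round up: n = 16.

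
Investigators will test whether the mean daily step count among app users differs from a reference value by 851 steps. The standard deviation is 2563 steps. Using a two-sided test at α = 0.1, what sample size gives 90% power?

78

For a one-sample z-test, n = ((z_{α/2} + z_β)·σ/δ)².
z_{α/2} = 1.645 (two-sided α = 0.1); z_β = 1.282 (power 90% → β = 0.1).
n = (2.927 × 2563 / 851)² = 77.71
Round up: n = 78.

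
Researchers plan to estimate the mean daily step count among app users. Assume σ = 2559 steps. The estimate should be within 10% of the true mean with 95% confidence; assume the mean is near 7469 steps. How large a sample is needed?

46

For a mean, the margin of error is E = z·σ/√n, so n = (zσ/E)².
At 95% confidence, z = 1.960.
E = 10% of 7469 = 746.9 steps.
n = (1.960 × 2559 / 746.9)² = 45.09
Round up: n = 46.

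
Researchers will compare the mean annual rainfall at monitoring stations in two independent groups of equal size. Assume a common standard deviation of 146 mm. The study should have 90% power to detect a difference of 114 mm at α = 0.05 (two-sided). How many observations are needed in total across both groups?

For two equal groups, n per group = 2·((z_{α/2} + z_β)·σ/δ)².
z_{α/2} = 1.960; z_β = 1.282 (power 90%).
n = 2 × (3.242 × 146 / 114)² = 2 × 17.24 = 34.48
Round up: n = 35 per group.
Total across both groups: 2 × 35 = 70.

70 total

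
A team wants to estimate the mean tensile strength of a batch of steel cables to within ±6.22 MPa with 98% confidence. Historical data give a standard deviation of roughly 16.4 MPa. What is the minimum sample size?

For a mean, the margin of error is E = z·σ/√n, so n = (zσ/E)².
At 98% confidence, z = 2.326.
n = (2.326 × 16.4 / 6.22)² = 37.61
Round up: n = 38.

38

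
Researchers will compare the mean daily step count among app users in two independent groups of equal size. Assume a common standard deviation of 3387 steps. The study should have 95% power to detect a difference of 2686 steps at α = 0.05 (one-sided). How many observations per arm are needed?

35 per group

For two equal groups, n per group = 2·((z_α + z_β)·σ/δ)².
z_α = 1.645; z_β = 1.645 (power 95%).
n = 2 × (3.290 × 3387 / 2686)² = 2 × 17.21 = 34.42
Round up: n = 35 per group.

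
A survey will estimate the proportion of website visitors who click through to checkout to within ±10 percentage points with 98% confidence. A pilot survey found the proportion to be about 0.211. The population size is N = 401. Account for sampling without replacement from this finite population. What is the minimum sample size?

For a proportion with margin E = 0.1 at 98% confidence, z = 2.326.
n = p̂(1−p̂)(z/E)² = 0.211 × 0.789 × (2.326/0.1)² = 90.07 — call this n₀.
Finite-population correction with N = 401: n = n₀ / (1 + (n₀−1)/N) = 90.07 / 1.222 = 73.71
Round up: n = 74.

74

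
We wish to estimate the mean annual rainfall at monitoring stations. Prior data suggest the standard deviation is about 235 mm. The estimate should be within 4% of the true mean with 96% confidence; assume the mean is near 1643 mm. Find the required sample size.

54

For a mean, the margin of error is E = z·σ/√n, so n = (zσ/E)².
At 96% confidence, z = 2.054.
E = 4% of 1643 = 65.72 mm.
n = (2.054 × 235 / 65.72)² = 53.94
Round up: n = 54.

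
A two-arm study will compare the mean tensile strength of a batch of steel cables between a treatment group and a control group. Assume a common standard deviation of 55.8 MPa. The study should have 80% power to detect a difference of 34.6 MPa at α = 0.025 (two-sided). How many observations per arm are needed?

For two equal groups, n per group = 2·((z_{α/2} + z_β)·σ/δ)².
z_{α/2} = 2.241; z_β = 0.842 (power 80%).
n = 2 × (3.083 × 55.8 / 34.6)² = 2 × 24.72 = 49.44
Round up: n = 50 per group.

50 per group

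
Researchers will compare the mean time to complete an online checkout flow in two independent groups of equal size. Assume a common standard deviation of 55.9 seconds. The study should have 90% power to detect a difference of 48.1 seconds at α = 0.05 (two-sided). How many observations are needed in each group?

For two equal groups, n per group = 2·((z_{α/2} + z_β)·σ/δ)².
z_{α/2} = 1.960; z_β = 1.282 (power 90%).
n = 2 × (3.242 × 55.9 / 48.1)² = 2 × 14.20 = 28.40
Round up: n = 29 per group.

29 per group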